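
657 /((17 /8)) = 5256 /17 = 309.18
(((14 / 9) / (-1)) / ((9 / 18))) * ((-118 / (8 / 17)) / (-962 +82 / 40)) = -140420 / 172791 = -0.81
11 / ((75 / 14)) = 154 / 75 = 2.05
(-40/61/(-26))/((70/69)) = 138/5551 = 0.02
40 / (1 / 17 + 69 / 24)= 5440 / 399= 13.63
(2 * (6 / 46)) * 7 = 42 / 23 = 1.83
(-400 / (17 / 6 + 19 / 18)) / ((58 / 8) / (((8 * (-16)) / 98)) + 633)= -0.16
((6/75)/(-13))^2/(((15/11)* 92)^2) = 121/50288062500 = 0.00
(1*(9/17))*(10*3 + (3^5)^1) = 2457/17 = 144.53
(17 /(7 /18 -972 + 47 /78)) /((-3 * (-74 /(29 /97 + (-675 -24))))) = 22467081 /407739112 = 0.06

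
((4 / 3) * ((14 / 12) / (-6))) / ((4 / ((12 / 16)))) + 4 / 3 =1.28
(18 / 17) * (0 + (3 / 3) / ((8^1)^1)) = 9 / 68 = 0.13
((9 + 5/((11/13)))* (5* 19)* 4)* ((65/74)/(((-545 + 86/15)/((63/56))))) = -34178625/3292223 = -10.38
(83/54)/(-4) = -83/216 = -0.38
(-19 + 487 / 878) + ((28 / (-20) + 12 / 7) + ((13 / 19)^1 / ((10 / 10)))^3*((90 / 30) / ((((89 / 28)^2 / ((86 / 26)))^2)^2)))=-18.12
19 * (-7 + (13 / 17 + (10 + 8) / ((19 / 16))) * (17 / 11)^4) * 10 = 15928.08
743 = 743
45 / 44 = 1.02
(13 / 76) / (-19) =-13 / 1444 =-0.01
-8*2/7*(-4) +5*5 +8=295/7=42.14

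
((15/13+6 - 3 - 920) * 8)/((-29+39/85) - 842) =2024020/240487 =8.42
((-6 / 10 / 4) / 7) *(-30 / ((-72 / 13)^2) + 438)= -53941 / 5760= -9.36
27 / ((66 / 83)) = 747 / 22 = 33.95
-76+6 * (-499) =-3070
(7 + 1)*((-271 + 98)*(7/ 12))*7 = -16954/ 3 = -5651.33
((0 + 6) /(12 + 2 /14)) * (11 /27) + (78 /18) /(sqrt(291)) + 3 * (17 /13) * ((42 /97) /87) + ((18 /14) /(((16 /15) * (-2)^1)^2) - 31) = -6115399448707 /200526842880 + 13 * sqrt(291) /873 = -30.24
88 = 88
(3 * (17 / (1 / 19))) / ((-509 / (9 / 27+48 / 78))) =-11951 / 6617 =-1.81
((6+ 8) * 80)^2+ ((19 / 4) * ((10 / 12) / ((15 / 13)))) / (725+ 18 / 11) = 721902185117 / 575496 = 1254400.00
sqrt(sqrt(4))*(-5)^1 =-5*sqrt(2) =-7.07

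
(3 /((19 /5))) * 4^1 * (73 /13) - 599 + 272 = -76389 /247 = -309.27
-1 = -1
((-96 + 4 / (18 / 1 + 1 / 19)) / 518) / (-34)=8213 / 1510229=0.01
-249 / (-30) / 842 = 83 / 8420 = 0.01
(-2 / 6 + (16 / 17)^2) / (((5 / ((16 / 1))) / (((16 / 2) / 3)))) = 61312 / 13005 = 4.71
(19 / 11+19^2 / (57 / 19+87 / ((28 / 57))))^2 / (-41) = -42851070025 / 126167402889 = -0.34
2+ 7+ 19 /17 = 10.12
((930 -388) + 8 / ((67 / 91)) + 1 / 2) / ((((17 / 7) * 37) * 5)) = 519057 / 421430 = 1.23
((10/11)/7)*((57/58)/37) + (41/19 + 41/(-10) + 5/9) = -195407041/141281910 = -1.38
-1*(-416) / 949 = 32 / 73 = 0.44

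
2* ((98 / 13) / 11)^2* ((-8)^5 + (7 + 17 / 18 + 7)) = -5662086220 / 184041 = -30765.35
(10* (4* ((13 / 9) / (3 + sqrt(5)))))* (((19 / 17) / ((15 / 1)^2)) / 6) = 247 / 6885 - 247* sqrt(5) / 20655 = 0.01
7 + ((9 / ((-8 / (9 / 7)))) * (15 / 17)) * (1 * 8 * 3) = -2812 / 119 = -23.63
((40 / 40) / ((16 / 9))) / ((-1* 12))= -3 / 64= -0.05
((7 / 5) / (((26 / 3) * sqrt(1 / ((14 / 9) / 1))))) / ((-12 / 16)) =-14 * sqrt(14) / 195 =-0.27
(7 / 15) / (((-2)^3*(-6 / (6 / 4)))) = 7 / 480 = 0.01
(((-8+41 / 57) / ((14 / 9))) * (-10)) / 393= 2075 / 17423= 0.12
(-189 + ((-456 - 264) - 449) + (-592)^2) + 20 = 349126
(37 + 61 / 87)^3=35287552000 / 658503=53587.53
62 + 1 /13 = 807 /13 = 62.08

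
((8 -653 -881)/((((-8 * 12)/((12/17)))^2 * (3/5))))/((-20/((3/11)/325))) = 763/132246400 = 0.00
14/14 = 1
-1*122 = -122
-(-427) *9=3843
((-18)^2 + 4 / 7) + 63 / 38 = 86777 / 266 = 326.23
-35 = -35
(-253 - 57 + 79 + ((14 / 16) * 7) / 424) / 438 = -783503 / 1485696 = -0.53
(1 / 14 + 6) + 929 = 13091 / 14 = 935.07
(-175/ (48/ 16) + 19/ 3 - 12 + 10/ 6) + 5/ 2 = -359/ 6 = -59.83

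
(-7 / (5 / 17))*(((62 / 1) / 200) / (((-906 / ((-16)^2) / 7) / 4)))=3305344 / 56625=58.37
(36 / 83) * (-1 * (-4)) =144 / 83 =1.73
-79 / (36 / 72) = -158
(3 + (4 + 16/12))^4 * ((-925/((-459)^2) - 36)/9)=-2963062890625/153586449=-19292.48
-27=-27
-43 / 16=-2.69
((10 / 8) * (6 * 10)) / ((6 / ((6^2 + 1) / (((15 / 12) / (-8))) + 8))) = -2860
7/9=0.78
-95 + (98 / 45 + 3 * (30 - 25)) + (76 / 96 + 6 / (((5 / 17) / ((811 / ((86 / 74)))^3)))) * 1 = 39685366356950075 / 5724504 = 6932542340.25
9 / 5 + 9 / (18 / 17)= 103 / 10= 10.30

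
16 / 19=0.84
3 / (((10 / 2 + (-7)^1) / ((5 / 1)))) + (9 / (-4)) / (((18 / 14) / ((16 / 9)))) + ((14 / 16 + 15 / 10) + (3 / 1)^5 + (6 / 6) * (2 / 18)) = 1879 / 8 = 234.88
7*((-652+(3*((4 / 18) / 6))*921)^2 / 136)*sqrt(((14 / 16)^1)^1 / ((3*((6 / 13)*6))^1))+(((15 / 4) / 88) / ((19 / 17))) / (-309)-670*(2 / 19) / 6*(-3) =24291435 / 688864+1119671*sqrt(546) / 5184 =5082.13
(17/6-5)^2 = 169/36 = 4.69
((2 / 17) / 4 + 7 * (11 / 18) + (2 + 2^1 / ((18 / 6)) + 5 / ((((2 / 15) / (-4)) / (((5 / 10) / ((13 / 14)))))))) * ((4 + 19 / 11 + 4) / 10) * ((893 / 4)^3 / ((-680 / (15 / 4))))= 4404706.67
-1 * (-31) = 31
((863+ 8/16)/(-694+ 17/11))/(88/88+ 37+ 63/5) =-8635/350382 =-0.02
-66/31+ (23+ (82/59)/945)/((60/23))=693594911/103704300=6.69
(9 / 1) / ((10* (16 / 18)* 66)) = 27 / 1760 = 0.02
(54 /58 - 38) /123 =-1075 /3567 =-0.30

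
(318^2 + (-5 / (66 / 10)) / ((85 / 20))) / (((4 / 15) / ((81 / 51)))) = 1914653160 / 3179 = 602281.59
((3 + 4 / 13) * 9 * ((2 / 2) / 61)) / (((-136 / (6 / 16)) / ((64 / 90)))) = -129 / 134810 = -0.00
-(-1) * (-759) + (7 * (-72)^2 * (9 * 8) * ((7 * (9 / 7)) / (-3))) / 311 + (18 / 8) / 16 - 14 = -517028305 / 19904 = -25976.10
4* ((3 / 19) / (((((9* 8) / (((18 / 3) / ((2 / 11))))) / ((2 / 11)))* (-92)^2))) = 0.00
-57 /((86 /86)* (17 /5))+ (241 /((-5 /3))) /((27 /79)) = -336488 /765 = -439.85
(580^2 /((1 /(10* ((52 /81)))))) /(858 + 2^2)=87464000 /34911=2505.34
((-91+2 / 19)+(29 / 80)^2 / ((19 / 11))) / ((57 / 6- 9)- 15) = 11043549 / 1763200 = 6.26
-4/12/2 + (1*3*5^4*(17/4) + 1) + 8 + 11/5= 478787/60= 7979.78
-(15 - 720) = 705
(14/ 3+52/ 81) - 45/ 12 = 505/ 324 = 1.56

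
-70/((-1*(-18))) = -35/9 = -3.89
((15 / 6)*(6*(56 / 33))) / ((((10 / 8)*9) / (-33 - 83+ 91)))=-56.57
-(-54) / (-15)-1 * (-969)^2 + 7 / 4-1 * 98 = -18781217 / 20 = -939060.85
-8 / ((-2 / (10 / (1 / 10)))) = 400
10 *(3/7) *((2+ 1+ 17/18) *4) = 1420/21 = 67.62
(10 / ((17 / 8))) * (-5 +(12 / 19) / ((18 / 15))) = -400 / 19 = -21.05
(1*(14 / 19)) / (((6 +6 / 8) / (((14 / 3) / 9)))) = 784 / 13851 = 0.06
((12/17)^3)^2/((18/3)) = 497664/24137569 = 0.02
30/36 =5/6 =0.83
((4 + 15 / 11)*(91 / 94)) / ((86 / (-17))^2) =1551641 / 7647464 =0.20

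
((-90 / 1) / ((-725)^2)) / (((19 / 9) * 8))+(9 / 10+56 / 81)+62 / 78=20075131357 / 8412943500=2.39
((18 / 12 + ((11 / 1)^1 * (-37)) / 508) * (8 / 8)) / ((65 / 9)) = 0.10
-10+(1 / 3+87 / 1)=232 / 3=77.33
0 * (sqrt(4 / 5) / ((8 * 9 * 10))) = 0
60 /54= 10 /9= 1.11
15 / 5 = 3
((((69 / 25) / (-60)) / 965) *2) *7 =-161 / 241250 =-0.00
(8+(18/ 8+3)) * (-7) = -371/ 4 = -92.75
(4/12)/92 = 1/276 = 0.00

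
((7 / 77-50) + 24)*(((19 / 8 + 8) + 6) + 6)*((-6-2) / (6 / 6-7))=-17005 / 22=-772.95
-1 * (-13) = 13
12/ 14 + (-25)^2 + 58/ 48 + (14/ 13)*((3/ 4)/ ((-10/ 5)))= 1368629/ 2184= 626.66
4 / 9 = 0.44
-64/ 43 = -1.49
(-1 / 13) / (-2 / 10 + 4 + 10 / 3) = -15 / 1391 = -0.01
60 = 60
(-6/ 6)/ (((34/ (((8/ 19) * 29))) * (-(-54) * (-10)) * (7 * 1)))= 29/ 305235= 0.00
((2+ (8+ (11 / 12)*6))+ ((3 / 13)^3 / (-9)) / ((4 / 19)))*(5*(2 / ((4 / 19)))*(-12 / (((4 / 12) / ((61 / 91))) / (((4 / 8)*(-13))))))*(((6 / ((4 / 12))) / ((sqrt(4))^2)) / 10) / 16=1826040429 / 562432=3246.69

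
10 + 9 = 19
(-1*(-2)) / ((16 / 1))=1 / 8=0.12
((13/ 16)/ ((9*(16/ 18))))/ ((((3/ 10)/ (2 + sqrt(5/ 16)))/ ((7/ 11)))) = 455*sqrt(5)/ 8448 + 455/ 1056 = 0.55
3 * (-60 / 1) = -180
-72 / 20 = -3.60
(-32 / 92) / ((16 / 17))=-17 / 46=-0.37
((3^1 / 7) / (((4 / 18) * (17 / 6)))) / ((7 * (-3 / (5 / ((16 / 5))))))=-675 / 13328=-0.05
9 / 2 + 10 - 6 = 17 / 2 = 8.50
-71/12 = -5.92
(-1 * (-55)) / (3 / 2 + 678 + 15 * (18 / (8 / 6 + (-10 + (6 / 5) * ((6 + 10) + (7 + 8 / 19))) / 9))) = 7865 / 108711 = 0.07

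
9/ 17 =0.53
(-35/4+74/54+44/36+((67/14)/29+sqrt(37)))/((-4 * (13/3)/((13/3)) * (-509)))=-131377/44637264+sqrt(37)/2036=0.00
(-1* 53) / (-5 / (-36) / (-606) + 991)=-1156248 / 21619651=-0.05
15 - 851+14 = -822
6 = 6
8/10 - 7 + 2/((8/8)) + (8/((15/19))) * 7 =1001/15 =66.73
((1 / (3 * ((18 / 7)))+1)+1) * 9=115 / 6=19.17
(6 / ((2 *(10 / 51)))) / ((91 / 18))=1377 / 455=3.03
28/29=0.97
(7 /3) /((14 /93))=31 /2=15.50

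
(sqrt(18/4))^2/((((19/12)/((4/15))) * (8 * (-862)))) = -9/81890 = -0.00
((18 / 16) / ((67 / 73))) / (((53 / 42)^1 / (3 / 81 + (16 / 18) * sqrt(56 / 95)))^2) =57232 * sqrt(1330) / 53637855 + 115719527 / 321827130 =0.40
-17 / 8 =-2.12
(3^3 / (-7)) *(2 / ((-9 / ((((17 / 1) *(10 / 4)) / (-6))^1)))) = -6.07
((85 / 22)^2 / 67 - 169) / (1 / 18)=-49257963 / 16214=-3037.99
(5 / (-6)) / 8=-5 / 48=-0.10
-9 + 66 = 57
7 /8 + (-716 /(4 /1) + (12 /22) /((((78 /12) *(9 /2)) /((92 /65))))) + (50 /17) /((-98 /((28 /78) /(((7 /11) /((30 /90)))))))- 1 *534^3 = -152273482.10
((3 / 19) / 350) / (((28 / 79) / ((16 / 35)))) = 474 / 814625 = 0.00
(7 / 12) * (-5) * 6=-35 / 2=-17.50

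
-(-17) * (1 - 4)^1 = -51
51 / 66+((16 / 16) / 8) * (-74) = -373 / 44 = -8.48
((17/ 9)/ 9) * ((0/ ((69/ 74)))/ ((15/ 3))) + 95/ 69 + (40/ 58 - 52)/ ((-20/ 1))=39443/ 10005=3.94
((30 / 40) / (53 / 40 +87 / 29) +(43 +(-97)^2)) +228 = 1674670 / 173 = 9680.17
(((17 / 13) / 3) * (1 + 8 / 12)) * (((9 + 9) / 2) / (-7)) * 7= -85 / 13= -6.54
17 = 17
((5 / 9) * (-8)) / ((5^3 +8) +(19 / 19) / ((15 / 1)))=-50 / 1497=-0.03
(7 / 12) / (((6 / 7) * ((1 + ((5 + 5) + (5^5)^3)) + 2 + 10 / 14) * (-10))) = -343 / 153808593819120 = -0.00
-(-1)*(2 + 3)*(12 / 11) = 60 / 11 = 5.45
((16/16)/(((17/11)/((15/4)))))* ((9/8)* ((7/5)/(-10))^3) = -101871/13600000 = -0.01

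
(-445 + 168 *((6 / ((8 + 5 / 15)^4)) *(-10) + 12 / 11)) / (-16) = 226718131 / 13750000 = 16.49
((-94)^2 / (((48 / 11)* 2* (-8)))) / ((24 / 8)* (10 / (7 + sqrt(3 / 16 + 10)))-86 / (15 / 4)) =275429165 / 37379072-3037375* sqrt(163) / 37379072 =6.33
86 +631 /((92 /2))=99.72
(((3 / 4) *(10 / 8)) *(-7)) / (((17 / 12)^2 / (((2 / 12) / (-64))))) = 315 / 36992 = 0.01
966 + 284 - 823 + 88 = 515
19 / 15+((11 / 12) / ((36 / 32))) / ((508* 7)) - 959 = -229884677 / 240030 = -957.73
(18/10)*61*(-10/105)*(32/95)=-3.52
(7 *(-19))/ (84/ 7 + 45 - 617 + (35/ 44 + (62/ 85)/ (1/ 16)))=497420/ 2047777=0.24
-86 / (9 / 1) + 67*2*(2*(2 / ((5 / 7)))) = 33338 / 45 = 740.84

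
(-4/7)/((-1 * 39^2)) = 4/10647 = 0.00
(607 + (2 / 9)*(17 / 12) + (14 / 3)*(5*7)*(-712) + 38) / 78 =-6244993 / 4212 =-1482.67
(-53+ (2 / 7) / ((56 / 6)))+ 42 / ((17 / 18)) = -14159 / 1666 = -8.50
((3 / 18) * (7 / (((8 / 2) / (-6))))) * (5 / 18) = -35 / 72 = -0.49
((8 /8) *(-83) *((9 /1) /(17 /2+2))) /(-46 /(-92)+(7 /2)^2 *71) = -1992 /24367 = -0.08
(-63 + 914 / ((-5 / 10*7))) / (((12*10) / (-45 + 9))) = 6807 / 70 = 97.24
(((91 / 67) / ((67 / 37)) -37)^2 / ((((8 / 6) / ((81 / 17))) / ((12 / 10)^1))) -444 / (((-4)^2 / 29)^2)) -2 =457604568704413 / 109622098240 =4174.38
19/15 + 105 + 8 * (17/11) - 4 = 18914/165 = 114.63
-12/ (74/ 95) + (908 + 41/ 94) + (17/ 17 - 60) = 2900759/ 3478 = 834.03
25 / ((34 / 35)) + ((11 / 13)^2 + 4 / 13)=26.76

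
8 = 8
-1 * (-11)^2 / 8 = -121 / 8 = -15.12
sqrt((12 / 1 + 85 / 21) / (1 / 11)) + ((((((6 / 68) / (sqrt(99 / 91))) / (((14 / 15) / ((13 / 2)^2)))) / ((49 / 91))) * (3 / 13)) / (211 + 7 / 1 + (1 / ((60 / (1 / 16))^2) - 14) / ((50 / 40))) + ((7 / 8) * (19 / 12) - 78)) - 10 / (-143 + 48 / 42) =-810755 / 10592 + 547560000 * sqrt(1001) / 2182934485963 + sqrt(77847) / 21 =-63.25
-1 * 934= -934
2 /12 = 1 /6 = 0.17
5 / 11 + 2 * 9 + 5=258 / 11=23.45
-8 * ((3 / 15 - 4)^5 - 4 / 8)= 19821292 / 3125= 6342.81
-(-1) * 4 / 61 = 4 / 61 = 0.07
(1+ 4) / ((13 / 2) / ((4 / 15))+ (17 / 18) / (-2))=360 / 1721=0.21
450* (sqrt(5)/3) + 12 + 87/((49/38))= 3894/49 + 150* sqrt(5)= 414.88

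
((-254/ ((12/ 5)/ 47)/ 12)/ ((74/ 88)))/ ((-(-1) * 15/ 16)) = -525.80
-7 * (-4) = 28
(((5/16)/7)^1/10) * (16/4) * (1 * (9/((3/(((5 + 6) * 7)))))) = 33/8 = 4.12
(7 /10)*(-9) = -63 /10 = -6.30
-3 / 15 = -1 / 5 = -0.20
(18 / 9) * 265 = 530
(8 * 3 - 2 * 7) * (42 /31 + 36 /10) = 1536 /31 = 49.55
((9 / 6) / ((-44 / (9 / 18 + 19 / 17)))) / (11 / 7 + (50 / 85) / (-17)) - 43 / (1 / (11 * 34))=-799984793 / 49744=-16082.04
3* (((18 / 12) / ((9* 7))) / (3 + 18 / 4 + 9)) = 1 / 231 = 0.00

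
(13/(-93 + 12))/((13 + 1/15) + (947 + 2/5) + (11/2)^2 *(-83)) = 260/2511459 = 0.00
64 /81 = 0.79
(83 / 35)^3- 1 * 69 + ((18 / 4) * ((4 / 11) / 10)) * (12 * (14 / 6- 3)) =-26869868 / 471625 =-56.97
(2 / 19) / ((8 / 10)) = 5 / 38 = 0.13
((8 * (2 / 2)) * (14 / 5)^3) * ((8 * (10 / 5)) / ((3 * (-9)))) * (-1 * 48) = 5619712 / 1125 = 4995.30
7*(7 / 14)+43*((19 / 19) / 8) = 8.88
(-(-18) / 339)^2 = 36 / 12769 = 0.00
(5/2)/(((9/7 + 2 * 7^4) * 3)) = 35/201738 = 0.00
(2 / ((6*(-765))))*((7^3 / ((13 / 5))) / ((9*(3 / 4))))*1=-1372 / 161109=-0.01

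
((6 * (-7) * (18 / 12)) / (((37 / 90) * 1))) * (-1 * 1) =5670 / 37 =153.24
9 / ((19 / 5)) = 45 / 19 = 2.37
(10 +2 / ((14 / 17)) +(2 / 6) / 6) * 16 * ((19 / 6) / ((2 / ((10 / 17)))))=597740 / 3213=186.04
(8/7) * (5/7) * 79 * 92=5933.06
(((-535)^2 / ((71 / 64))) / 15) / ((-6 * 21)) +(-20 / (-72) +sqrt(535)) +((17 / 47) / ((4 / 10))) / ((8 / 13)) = -1359912605 / 10091088 +sqrt(535) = -111.63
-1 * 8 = -8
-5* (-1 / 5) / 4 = 1 / 4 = 0.25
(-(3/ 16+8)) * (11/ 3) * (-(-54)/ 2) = -12969/ 16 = -810.56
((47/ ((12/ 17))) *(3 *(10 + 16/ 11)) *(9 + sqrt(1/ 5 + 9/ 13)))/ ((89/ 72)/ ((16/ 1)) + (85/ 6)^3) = 86982336 *sqrt(3770)/ 7025780905 + 782841024/ 108088937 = 8.00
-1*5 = -5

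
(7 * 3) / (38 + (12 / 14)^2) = 1029 / 1898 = 0.54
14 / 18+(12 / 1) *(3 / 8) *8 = 331 / 9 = 36.78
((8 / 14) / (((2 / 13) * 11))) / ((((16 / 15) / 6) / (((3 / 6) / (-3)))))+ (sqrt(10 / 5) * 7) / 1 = -195 / 616+ 7 * sqrt(2) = 9.58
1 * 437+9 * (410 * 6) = 22577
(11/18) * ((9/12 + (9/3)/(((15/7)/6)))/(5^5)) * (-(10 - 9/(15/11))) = -0.01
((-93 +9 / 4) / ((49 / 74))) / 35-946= -949.92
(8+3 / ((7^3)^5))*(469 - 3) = 17698909309068902 / 4747561509943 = 3728.00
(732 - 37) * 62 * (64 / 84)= 689440 / 21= 32830.48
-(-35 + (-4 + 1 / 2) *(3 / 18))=427 / 12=35.58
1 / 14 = 0.07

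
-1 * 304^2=-92416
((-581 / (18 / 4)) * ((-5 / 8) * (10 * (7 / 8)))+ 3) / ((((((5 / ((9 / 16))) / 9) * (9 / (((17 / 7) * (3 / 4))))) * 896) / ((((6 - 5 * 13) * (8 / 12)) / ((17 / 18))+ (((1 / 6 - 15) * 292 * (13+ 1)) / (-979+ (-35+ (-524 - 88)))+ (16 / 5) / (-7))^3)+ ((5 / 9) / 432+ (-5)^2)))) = 863250911351346991577436089 / 106540387634526289920000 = 8102.57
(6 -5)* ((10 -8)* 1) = 2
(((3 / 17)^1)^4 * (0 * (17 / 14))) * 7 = 0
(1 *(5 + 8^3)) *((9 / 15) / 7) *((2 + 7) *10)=3988.29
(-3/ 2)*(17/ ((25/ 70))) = -357/ 5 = -71.40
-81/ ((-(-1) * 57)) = -27/ 19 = -1.42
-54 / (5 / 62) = -3348 / 5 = -669.60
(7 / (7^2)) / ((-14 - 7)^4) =1 / 1361367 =0.00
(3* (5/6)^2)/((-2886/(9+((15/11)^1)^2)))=-1825/232804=-0.01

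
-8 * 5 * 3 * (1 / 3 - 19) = 2240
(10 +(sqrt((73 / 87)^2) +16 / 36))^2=8673025 / 68121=127.32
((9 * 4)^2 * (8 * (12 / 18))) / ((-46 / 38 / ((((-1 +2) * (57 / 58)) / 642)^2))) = -2963088 / 221458007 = -0.01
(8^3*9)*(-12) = -55296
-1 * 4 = -4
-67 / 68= -0.99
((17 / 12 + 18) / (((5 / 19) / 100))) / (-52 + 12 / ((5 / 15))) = -22135 / 48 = -461.15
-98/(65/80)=-1568/13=-120.62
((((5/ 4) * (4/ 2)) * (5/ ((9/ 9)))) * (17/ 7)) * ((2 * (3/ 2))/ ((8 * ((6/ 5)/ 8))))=2125/ 28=75.89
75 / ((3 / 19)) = 475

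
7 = 7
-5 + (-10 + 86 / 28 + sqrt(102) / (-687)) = -167 / 14 - sqrt(102) / 687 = -11.94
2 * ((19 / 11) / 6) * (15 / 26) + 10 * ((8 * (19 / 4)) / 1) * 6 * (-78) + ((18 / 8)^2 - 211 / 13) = -406922713 / 2288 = -177850.84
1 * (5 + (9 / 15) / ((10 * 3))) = 251 / 50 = 5.02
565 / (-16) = -565 / 16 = -35.31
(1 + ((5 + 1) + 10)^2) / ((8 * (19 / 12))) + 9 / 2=471 / 19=24.79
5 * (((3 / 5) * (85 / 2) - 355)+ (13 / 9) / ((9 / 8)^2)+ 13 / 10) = -1192129 / 729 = -1635.29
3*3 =9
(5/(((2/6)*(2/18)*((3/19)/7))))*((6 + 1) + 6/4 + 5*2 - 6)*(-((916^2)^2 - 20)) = -52669120026615750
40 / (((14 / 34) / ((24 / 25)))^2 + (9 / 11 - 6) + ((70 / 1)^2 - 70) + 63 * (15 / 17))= 73244160 / 8936868587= 0.01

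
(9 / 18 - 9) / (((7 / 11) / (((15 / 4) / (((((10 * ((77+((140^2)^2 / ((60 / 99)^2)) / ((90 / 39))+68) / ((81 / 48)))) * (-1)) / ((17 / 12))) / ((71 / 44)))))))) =0.00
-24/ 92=-0.26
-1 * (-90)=90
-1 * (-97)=97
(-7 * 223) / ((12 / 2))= -1561 / 6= -260.17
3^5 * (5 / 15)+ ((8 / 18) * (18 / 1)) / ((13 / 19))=1205 / 13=92.69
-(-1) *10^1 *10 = 100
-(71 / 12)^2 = -5041 / 144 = -35.01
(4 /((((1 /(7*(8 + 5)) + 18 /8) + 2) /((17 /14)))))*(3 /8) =221 /517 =0.43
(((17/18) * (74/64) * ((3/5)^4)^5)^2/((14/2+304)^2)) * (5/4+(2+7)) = 2434727255745141198494001/14412552118301391601562500000000000000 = 0.00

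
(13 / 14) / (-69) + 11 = 10613 / 966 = 10.99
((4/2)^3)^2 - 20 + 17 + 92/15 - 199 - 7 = -2083/15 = -138.87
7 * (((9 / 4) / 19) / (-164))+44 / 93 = 542557 / 1159152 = 0.47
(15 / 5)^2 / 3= 3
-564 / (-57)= 188 / 19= 9.89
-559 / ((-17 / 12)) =6708 / 17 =394.59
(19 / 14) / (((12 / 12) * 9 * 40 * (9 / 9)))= 19 / 5040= 0.00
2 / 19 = 0.11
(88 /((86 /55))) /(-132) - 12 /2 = -829 /129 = -6.43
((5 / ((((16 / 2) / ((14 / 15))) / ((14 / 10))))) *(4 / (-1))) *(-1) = 49 / 15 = 3.27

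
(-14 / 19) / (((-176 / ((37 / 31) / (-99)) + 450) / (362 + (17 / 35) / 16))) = -2500423 / 141054480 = -0.02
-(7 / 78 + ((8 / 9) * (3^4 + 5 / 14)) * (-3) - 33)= 45475 / 182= 249.86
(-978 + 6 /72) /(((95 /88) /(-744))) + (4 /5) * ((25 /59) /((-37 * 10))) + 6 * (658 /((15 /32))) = 141515786514 /207385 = 682381.98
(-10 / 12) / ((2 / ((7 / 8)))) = -0.36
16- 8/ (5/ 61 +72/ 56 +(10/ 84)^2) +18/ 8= 7411261/ 594772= 12.46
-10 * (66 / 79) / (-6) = 110 / 79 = 1.39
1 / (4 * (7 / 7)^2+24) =1 / 28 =0.04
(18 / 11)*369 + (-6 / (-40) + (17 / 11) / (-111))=14748563 / 24420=603.95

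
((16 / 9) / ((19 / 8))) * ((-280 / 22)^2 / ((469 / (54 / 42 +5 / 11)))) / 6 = 51200 / 682803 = 0.07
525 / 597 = 175 / 199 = 0.88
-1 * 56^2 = -3136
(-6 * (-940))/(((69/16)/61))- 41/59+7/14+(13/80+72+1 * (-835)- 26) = 8574976241/108560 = 78988.36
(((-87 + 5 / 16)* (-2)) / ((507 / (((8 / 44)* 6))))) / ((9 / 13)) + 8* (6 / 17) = 147131 / 43758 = 3.36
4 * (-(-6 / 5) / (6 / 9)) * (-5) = -36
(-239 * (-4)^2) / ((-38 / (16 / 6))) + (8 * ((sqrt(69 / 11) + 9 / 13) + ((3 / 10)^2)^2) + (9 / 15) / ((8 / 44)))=8 * sqrt(759) / 11 + 128403323 / 463125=297.29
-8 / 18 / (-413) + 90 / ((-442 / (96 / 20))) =-801988 / 821457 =-0.98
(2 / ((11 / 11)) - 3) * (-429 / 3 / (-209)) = -13 / 19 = -0.68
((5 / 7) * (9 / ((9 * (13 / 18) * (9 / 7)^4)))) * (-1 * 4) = -1.45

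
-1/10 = -0.10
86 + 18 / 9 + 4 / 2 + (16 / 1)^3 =4186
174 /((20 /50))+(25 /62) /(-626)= 16883195 /38812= 435.00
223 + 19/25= 5594/25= 223.76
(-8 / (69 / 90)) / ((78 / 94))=-3760 / 299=-12.58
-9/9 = -1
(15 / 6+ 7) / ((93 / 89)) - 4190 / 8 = -191453 / 372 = -514.66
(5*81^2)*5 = 164025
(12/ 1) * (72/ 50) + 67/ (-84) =34613/ 2100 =16.48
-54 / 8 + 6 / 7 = -165 / 28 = -5.89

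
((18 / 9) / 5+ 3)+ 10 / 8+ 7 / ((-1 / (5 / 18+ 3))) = -18.29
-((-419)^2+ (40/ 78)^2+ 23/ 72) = -2136233335/ 12168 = -175561.58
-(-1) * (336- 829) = -493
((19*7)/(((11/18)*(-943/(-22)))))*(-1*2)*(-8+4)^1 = 38304/943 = 40.62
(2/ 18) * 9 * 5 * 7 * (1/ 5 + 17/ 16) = 707/ 16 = 44.19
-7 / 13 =-0.54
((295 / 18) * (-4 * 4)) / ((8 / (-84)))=8260 / 3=2753.33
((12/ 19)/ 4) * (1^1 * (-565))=-1695/ 19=-89.21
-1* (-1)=1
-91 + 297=206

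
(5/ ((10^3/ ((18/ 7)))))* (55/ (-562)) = -99/ 78680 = -0.00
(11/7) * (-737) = -8107/7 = -1158.14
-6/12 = -1/2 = -0.50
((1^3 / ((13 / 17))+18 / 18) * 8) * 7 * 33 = 55440 / 13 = 4264.62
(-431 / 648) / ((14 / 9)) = -431 / 1008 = -0.43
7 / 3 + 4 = 19 / 3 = 6.33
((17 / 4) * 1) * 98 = 833 / 2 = 416.50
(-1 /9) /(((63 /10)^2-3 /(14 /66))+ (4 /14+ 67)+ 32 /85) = -0.00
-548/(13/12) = -6576/13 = -505.85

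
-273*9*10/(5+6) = -24570/11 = -2233.64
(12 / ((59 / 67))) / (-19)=-804 / 1121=-0.72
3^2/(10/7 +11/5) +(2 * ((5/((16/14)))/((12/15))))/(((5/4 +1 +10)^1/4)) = 5380/889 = 6.05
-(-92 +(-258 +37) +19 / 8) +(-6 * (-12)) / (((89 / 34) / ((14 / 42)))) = 227693 / 712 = 319.79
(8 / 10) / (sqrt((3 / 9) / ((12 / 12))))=4* sqrt(3) / 5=1.39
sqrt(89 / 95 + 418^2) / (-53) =-sqrt(1576892555) / 5035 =-7.89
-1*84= -84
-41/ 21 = -1.95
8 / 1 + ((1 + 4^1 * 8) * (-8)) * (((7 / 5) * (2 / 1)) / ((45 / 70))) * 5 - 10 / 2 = -17239 / 3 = -5746.33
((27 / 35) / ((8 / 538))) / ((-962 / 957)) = -6950691 / 134680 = -51.61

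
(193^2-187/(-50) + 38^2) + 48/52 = 25153481/650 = 38697.66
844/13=64.92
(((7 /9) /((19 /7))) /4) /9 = 49 /6156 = 0.01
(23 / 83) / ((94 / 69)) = 1587 / 7802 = 0.20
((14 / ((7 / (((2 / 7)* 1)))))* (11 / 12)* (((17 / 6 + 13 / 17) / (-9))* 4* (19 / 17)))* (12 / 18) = -306812 / 491589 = -0.62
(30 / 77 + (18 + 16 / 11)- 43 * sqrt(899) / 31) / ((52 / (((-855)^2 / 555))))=18616770 / 37037- 2095605 * sqrt(899) / 59644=-550.82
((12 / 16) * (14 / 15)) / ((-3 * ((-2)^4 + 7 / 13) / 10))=-91 / 645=-0.14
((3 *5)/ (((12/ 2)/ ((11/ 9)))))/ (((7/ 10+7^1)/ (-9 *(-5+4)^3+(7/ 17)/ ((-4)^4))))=3.57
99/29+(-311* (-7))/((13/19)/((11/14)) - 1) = -13192124/783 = -16848.18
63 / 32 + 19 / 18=871 / 288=3.02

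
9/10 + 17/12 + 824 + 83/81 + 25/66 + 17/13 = 192052589/231660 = 829.03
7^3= 343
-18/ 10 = -9/ 5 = -1.80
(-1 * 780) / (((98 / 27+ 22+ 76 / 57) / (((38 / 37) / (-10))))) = 1539 / 518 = 2.97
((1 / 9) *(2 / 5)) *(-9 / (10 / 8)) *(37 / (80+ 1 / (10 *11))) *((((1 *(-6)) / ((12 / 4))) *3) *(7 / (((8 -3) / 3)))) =820512 / 220025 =3.73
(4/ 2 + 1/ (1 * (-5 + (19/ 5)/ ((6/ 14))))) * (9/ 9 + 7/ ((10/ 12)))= 6157/ 290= 21.23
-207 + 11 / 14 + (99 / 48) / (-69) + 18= -484917 / 2576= -188.24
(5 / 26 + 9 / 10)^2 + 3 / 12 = 1.44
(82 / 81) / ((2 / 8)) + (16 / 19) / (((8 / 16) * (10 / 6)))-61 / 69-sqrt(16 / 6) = 739063 / 176985-2 * sqrt(6) / 3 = 2.54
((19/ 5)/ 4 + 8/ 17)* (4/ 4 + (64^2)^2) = 8103395811/ 340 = 23833517.09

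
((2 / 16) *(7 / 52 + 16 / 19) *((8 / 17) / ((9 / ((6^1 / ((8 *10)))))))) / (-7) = -193 / 2821728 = -0.00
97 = 97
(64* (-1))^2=4096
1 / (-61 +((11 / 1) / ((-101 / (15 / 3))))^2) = -10201 / 619236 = -0.02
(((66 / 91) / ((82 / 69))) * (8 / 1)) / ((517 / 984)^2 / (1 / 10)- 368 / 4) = -215094528 / 3931503121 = -0.05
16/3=5.33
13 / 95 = 0.14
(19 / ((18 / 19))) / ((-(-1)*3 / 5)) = 1805 / 54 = 33.43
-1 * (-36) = 36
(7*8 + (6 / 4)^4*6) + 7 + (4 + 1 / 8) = 195 / 2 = 97.50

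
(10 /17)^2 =100 /289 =0.35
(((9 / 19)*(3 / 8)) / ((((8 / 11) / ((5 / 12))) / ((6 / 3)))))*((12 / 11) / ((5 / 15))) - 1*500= -303595 / 608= -499.33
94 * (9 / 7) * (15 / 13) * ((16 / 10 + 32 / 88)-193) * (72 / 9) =-213121.01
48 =48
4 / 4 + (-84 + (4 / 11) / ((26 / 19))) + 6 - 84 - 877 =-148396 / 143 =-1037.73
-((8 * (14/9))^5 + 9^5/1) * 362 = -129416126.38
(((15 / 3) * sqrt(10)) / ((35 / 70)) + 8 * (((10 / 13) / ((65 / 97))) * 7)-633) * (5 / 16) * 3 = -1441695 / 2704 + 75 * sqrt(10) / 8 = -503.52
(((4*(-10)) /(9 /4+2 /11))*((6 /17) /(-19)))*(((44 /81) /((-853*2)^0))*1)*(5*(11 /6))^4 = 88578050000 /75584907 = 1171.90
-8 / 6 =-4 / 3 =-1.33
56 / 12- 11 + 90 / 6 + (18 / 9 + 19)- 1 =86 / 3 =28.67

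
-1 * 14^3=-2744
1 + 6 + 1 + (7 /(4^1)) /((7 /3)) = 35 /4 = 8.75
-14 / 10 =-7 / 5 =-1.40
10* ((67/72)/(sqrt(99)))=335* sqrt(11)/1188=0.94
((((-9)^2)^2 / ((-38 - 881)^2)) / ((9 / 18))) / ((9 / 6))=8748 / 844561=0.01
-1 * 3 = -3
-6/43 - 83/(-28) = 3401/1204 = 2.82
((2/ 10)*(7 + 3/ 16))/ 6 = 23/ 96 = 0.24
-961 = -961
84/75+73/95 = 897/475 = 1.89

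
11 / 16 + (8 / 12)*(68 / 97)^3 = 40180033 / 43808304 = 0.92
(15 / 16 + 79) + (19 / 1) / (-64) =5097 / 64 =79.64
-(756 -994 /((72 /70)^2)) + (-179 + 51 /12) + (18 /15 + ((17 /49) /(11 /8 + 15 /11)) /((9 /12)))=10.16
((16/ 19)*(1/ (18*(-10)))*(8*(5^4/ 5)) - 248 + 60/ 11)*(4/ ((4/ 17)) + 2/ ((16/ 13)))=-17322293/ 3762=-4604.54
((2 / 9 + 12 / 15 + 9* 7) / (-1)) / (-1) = 2881 / 45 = 64.02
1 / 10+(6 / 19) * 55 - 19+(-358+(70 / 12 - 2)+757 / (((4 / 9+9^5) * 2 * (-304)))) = -344798135191 / 969355680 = -355.70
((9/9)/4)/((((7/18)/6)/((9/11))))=243/77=3.16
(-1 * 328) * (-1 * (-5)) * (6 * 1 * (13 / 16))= -7995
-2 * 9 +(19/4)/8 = -557/32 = -17.41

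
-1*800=-800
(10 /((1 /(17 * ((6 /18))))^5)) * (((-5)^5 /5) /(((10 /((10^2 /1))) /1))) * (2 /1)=-177482125000 /243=-730379115.23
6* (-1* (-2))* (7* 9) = 756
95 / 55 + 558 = 6157 / 11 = 559.73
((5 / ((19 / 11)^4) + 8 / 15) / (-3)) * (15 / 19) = -2140643 / 7428297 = -0.29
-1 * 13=-13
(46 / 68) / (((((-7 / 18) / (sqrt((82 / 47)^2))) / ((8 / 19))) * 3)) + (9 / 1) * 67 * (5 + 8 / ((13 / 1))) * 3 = 10157.80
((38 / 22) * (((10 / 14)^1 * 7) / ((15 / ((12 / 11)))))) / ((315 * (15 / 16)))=1216 / 571725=0.00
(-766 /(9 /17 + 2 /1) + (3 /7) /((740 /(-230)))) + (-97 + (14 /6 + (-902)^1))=-86844349 /66822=-1299.64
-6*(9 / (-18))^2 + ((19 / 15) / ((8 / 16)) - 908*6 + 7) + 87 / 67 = -10931723 / 2010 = -5438.67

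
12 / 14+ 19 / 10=193 / 70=2.76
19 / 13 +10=149 / 13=11.46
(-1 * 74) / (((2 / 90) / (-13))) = 43290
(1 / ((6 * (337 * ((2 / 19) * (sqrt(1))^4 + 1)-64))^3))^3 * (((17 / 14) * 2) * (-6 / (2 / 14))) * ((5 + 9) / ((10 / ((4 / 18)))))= -38399836035701 / 308416790636849527856196023553295675973760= -0.00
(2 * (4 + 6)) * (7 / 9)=140 / 9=15.56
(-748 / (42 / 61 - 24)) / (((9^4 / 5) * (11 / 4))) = 41480 / 4664871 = 0.01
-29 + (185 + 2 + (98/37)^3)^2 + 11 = 108390696294447/2565726409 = 42245.62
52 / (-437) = -52 / 437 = -0.12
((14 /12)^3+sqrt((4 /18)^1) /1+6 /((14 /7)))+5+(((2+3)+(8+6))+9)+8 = sqrt(2) /3+9847 /216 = 46.06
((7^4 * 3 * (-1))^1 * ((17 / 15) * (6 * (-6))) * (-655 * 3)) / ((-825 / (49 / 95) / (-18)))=-169778801304 / 26125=-6498710.10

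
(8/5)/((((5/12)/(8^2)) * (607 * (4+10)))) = 3072/106225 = 0.03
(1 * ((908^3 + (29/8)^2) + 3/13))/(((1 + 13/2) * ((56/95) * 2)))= 3944693149157/46592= 84664602.27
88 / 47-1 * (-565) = 26643 / 47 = 566.87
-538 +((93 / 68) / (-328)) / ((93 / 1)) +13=-11709601 / 22304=-525.00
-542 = -542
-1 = -1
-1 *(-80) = 80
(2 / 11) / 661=2 / 7271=0.00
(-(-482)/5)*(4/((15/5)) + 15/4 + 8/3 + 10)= 17111/10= 1711.10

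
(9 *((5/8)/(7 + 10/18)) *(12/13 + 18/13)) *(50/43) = 151875/76024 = 2.00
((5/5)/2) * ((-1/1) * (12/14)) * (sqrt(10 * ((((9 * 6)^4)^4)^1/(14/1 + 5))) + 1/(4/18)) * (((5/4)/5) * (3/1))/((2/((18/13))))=-1464114717117504 * sqrt(190)/1729-729/728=-11672312689070.09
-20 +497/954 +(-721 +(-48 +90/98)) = -36815311/46746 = -787.56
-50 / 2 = -25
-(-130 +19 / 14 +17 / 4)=124.39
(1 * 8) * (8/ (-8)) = -8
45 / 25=9 / 5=1.80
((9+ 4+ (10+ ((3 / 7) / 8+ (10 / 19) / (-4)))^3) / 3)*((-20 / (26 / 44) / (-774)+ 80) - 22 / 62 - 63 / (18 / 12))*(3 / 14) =7007979796142778305 / 2630079830117376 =2664.55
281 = 281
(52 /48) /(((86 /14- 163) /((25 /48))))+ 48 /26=15149177 /8221824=1.84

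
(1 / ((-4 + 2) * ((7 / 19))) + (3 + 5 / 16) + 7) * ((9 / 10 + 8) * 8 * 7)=89267 / 20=4463.35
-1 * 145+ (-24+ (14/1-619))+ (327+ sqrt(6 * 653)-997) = -1444+ sqrt(3918) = -1381.41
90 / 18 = 5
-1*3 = -3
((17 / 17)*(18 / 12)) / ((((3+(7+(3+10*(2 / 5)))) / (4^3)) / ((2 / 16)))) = 12 / 17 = 0.71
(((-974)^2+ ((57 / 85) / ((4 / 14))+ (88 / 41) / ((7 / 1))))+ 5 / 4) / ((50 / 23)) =2129160255023 / 4879000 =436392.76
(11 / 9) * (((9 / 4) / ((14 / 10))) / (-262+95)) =-55 / 4676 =-0.01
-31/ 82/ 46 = -31/ 3772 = -0.01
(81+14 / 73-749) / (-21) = 16250 / 511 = 31.80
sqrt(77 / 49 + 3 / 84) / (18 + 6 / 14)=sqrt(35) / 86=0.07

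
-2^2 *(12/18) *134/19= -1072/57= -18.81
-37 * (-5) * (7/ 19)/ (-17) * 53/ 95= -13727/ 6137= -2.24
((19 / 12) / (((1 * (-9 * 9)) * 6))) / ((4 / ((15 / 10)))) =-19 / 15552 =-0.00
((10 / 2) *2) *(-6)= -60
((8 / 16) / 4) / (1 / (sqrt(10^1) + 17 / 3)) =sqrt(10) / 8 + 17 / 24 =1.10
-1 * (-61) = 61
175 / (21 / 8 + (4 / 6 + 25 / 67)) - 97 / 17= 4212179 / 100181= 42.05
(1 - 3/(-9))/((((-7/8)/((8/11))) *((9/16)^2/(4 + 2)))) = -131072/6237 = -21.02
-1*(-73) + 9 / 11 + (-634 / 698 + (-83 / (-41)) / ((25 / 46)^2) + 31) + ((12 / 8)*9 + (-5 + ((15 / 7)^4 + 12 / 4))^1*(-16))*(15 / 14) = -1335551810505749 / 6613512482500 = -201.94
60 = 60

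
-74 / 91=-0.81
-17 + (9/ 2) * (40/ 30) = -11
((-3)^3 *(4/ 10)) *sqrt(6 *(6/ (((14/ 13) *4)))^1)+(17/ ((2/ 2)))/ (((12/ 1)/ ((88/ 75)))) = 374/ 225 - 81 *sqrt(182)/ 35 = -29.56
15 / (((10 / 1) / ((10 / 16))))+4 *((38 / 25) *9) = 22263 / 400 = 55.66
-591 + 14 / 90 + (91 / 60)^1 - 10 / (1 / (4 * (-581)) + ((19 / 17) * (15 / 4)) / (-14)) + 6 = -2345092511 / 4264020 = -549.97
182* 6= 1092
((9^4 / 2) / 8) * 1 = 6561 / 16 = 410.06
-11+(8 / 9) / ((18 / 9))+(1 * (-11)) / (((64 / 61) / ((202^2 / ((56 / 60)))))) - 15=-924109105 / 2016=-458387.45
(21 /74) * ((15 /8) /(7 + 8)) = 21 /592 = 0.04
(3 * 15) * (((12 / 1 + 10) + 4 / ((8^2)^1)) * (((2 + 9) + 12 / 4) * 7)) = 778365 / 8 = 97295.62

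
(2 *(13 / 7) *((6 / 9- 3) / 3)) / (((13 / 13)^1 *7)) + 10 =604 / 63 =9.59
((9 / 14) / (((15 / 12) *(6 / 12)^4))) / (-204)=-24 / 595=-0.04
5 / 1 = 5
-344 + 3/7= -343.57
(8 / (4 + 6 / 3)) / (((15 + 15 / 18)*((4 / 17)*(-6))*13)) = -17 / 3705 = -0.00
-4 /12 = -1 /3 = -0.33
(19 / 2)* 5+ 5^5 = 6345 / 2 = 3172.50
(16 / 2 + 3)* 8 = 88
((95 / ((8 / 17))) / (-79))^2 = 6.53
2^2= 4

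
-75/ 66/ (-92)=25/ 2024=0.01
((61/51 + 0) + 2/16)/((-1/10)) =-2695/204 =-13.21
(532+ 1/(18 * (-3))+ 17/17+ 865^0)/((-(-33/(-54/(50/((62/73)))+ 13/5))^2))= -745052239/536604750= -1.39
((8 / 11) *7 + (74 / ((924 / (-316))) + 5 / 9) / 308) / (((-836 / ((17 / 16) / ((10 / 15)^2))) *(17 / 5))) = -0.00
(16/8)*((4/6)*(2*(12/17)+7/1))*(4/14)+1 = 1501/357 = 4.20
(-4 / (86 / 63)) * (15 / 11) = -1890 / 473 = -4.00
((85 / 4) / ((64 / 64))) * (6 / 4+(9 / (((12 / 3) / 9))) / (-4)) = -4845 / 64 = -75.70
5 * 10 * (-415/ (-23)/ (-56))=-10375/ 644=-16.11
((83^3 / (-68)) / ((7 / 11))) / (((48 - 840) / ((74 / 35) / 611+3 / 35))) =1.49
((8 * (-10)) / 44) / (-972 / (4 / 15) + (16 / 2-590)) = 20 / 46497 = 0.00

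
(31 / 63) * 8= 3.94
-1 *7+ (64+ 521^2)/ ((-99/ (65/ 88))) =-17708809/ 8712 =-2032.69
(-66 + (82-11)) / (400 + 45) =1 / 89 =0.01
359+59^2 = 3840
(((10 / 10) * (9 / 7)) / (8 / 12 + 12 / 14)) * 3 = 81 / 32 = 2.53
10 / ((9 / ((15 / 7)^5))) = 50.20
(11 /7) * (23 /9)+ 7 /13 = 3730 /819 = 4.55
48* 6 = 288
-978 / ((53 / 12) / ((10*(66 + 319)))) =-45183600 / 53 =-852520.75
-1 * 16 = -16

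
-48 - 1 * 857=-905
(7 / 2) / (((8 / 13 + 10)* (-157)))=-91 / 43332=-0.00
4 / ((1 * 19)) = 4 / 19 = 0.21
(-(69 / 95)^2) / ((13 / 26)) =-9522 / 9025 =-1.06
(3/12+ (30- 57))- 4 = -123/4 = -30.75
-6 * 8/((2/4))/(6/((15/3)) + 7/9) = -4320/89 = -48.54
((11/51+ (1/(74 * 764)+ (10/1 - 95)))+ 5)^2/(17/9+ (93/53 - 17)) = -2804795573545647917/5885123817861824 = -476.59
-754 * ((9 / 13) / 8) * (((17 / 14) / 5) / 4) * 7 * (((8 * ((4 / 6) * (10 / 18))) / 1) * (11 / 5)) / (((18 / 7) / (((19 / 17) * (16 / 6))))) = -84854 / 405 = -209.52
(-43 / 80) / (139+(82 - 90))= -43 / 10480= -0.00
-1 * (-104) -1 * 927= -823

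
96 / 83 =1.16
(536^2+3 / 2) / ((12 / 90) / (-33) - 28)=-284424525 / 27724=-10259.14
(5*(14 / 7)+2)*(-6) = -72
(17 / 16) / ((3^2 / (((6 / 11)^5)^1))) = 918 / 161051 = 0.01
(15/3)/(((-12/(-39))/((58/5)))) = 377/2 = 188.50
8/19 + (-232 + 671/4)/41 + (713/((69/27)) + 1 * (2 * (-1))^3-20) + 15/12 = 195610/779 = 251.10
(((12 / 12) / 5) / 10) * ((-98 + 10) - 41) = -129 / 50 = -2.58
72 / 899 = 0.08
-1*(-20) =20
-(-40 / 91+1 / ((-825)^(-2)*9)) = -6881835 / 91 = -75624.56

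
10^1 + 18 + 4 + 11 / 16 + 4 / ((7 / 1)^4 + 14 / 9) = 11309405 / 345968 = 32.69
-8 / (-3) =8 / 3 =2.67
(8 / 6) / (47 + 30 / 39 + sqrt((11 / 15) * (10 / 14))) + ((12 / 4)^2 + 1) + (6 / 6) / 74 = 10.04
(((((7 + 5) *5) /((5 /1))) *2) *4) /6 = 16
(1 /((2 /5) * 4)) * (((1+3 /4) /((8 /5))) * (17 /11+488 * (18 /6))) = 2821175 /2816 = 1001.84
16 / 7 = 2.29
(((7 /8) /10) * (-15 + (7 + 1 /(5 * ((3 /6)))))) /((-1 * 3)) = 133 /600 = 0.22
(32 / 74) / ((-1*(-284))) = 4 / 2627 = 0.00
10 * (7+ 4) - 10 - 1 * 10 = 90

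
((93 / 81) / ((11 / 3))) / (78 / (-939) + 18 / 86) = 417229 / 168201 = 2.48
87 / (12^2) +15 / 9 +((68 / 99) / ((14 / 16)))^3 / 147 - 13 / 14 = 1053265069393 / 782775134064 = 1.35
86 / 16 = 43 / 8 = 5.38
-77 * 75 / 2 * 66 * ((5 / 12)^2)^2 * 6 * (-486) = 1071984375 / 64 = 16749755.86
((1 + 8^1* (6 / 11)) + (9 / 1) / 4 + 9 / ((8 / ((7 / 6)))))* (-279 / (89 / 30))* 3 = -19723905 / 7832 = -2518.37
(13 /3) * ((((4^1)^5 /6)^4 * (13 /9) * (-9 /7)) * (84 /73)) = -46454366273536 /5913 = -7856310886.78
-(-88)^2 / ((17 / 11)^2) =-937024 / 289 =-3242.30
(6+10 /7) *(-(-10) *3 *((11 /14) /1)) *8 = 68640 /49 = 1400.82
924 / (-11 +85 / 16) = -2112 / 13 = -162.46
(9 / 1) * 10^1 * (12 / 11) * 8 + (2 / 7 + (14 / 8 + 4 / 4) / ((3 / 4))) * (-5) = 176875 / 231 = 765.69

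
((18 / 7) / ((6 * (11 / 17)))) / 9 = 17 / 231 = 0.07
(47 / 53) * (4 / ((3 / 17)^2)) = 54332 / 477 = 113.90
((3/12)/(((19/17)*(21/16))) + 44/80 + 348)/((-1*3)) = -2782789/23940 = -116.24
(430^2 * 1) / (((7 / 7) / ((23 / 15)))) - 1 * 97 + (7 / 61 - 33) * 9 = 51811027 / 183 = 283120.37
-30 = -30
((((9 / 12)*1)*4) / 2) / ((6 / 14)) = 7 / 2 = 3.50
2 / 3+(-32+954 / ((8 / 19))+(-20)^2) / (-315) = -277 / 36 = -7.69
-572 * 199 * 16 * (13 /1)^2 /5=-307790912 /5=-61558182.40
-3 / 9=-1 / 3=-0.33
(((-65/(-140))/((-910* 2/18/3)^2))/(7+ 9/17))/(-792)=-1377/20090470400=-0.00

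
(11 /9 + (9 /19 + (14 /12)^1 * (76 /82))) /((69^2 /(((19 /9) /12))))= 0.00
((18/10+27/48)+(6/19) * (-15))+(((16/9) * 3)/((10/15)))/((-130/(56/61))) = -2930033/1205360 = -2.43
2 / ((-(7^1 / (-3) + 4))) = -6 / 5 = -1.20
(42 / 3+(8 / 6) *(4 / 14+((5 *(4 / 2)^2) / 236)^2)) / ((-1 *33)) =-350654 / 804111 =-0.44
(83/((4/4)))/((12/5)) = 415/12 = 34.58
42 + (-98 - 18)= -74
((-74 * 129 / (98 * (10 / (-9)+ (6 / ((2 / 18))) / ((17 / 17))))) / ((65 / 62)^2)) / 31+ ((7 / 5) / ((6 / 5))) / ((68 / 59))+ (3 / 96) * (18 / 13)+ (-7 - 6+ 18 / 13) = -12551238041 / 1182526800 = -10.61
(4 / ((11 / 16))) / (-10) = -32 / 55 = -0.58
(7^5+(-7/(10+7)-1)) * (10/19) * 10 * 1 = 28569500/323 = 88450.46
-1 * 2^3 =-8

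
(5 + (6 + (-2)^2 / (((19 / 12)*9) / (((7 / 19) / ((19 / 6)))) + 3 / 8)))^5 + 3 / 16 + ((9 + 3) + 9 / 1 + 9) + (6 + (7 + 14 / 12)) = 3605226021553492711 / 22051266450000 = 163492.92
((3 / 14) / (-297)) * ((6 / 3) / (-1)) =1 / 693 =0.00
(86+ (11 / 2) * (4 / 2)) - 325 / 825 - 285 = -6217 / 33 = -188.39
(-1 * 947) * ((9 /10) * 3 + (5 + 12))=-186559 /10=-18655.90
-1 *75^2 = -5625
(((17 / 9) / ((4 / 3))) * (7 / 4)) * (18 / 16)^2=3.14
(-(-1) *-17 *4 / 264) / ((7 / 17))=-289 / 462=-0.63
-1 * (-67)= 67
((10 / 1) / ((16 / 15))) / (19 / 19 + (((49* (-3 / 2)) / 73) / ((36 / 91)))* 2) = -16425 / 7166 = -2.29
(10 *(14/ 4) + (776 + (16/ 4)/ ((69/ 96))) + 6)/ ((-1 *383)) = -18919/ 8809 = -2.15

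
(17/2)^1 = 17/2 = 8.50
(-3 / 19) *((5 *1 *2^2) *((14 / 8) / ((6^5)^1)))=-35 / 49248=-0.00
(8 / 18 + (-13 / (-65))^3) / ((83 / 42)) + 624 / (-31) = -19.90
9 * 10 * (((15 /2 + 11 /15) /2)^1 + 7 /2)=1371 /2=685.50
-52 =-52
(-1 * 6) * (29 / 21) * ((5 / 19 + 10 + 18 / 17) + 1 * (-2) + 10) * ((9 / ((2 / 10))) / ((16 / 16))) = -16289010 / 2261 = -7204.34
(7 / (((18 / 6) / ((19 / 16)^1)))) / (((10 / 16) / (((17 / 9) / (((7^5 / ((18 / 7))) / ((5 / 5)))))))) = 323 / 252105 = 0.00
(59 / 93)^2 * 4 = 13924 / 8649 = 1.61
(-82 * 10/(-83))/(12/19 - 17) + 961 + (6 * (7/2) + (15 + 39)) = 26726688/25813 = 1035.40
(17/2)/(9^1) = 0.94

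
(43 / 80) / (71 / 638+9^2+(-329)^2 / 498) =79431 / 44106400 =0.00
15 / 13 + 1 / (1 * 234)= 271 / 234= 1.16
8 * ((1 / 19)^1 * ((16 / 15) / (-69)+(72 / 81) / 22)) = 2272 / 216315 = 0.01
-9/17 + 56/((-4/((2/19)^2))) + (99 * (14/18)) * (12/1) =5666387/6137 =923.32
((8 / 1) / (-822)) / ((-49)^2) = -4 / 986811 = -0.00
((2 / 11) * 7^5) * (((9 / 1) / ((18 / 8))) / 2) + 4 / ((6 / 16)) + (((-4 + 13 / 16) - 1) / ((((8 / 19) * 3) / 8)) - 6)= 3215405 / 528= 6089.78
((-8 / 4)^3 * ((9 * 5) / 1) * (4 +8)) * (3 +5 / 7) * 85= -9547200 / 7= -1363885.71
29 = 29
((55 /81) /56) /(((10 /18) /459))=10.02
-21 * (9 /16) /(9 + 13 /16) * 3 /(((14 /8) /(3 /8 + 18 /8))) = -1701 /314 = -5.42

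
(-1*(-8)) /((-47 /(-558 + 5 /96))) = 53563 /564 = 94.97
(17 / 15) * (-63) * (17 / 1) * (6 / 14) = -2601 / 5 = -520.20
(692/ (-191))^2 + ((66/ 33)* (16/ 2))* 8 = 5148432/ 36481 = 141.13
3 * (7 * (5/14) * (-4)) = -30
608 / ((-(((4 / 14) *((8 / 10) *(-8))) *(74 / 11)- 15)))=234080 / 10511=22.27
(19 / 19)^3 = 1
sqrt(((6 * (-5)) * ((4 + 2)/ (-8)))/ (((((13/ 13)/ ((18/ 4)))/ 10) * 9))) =15 * sqrt(2)/ 2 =10.61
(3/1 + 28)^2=961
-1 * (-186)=186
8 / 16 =1 / 2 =0.50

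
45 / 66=15 / 22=0.68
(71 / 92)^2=5041 / 8464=0.60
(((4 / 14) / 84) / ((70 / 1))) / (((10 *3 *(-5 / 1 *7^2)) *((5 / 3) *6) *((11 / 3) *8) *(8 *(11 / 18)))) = -3 / 650767040000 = -0.00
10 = 10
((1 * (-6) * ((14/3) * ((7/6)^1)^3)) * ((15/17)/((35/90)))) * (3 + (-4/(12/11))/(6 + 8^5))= -72263975/238782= -302.64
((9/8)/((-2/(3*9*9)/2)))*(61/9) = -14823/8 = -1852.88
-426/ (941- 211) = -213/ 365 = -0.58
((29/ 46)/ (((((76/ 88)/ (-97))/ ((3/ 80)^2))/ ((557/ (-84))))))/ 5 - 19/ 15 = -1332780341/ 1174656000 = -1.13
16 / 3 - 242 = -710 / 3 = -236.67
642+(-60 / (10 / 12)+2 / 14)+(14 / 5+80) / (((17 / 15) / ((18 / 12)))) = 80888 / 119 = 679.73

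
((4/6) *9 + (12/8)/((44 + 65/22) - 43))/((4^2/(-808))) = -322.16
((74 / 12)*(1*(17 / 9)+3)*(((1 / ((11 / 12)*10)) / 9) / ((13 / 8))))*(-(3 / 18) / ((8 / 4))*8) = -2368 / 15795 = -0.15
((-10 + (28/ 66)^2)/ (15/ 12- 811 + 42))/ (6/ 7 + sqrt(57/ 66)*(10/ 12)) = 0.01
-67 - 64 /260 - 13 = -5216 /65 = -80.25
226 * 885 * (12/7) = 342874.29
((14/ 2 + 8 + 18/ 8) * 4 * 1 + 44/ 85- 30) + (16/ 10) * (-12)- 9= 11.32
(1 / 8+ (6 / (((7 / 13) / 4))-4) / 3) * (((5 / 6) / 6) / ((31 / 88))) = 126115 / 23436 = 5.38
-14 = -14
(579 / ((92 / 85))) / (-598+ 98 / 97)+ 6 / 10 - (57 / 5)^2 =-130.26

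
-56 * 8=-448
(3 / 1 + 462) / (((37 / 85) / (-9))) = -9614.19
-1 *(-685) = 685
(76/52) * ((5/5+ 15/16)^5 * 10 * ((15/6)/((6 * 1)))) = 13598846725/81788928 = 166.27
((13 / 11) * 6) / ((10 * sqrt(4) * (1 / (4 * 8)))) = 11.35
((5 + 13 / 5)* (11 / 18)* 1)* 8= 1672 / 45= 37.16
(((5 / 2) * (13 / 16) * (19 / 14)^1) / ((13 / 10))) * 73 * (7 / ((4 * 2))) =34675 / 256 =135.45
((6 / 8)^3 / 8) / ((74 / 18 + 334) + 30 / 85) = 4131 / 26513920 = 0.00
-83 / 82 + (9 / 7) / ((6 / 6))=157 / 574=0.27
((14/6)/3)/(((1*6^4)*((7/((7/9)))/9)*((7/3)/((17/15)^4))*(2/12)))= 83521/32805000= 0.00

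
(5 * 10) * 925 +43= 46293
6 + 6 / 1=12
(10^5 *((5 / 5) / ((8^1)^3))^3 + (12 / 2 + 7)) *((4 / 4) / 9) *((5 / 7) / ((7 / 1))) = 90881795 / 616562688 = 0.15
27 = 27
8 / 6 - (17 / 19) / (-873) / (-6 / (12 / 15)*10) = 1658683 / 1244025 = 1.33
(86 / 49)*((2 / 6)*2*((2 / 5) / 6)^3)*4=688 / 496125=0.00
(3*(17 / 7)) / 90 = 17 / 210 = 0.08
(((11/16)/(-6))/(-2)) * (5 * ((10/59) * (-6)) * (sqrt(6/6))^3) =-275/944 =-0.29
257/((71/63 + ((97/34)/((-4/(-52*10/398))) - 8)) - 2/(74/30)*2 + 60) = 4053287322/827016149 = 4.90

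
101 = 101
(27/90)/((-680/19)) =-57/6800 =-0.01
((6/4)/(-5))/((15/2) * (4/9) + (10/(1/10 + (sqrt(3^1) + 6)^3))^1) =-33121179/376206100 - 2997 * sqrt(3)/3762061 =-0.09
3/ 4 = 0.75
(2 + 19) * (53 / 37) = 1113 / 37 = 30.08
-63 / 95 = -0.66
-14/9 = -1.56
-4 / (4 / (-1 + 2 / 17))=15 / 17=0.88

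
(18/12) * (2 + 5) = 21/2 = 10.50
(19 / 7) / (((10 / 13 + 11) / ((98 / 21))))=494 / 459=1.08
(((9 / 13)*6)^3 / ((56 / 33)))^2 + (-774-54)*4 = -1528.17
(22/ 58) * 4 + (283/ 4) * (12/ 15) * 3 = 24841/ 145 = 171.32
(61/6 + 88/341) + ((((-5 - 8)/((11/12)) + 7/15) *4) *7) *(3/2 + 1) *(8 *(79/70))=-29522249/3410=-8657.55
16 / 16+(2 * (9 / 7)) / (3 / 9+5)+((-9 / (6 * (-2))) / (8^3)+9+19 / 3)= 16.82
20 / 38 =10 / 19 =0.53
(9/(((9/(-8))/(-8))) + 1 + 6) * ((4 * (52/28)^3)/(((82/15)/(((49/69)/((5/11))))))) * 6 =20590284/6601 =3119.27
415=415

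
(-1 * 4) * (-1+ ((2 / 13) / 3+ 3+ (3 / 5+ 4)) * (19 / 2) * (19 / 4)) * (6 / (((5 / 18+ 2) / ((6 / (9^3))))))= -2148208 / 71955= -29.85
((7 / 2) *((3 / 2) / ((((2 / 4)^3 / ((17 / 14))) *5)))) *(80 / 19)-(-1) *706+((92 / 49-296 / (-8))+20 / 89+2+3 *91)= 88083230 / 82859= 1063.05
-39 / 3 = -13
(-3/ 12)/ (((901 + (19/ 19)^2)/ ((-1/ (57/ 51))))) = 17/ 68552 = 0.00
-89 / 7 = -12.71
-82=-82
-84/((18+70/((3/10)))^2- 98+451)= -756/571693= -0.00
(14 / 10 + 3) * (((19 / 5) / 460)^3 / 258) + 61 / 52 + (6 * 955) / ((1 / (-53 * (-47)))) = 1456179658939504730837 / 102020295000000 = 14273431.17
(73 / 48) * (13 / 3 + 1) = 73 / 9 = 8.11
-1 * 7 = -7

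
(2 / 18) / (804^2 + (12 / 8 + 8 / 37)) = 74 / 430514199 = 0.00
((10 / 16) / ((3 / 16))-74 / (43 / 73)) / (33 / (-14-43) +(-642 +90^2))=-299744 / 18278139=-0.02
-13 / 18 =-0.72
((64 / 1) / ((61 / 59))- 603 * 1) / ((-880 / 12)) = 99021 / 13420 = 7.38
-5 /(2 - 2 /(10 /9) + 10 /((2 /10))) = -25 /251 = -0.10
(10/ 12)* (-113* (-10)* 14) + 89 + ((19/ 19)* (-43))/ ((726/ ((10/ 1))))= 4817642/ 363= 13271.74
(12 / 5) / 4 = 3 / 5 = 0.60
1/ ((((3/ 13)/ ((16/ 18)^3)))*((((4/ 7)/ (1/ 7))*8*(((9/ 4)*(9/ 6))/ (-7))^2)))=652288/ 1594323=0.41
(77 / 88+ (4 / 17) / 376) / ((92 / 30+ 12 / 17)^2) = 21408525 / 347966944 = 0.06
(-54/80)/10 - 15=-6027/400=-15.07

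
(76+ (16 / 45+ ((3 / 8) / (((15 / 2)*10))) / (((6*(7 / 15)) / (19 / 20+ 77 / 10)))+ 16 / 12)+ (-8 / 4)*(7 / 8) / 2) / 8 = 9.60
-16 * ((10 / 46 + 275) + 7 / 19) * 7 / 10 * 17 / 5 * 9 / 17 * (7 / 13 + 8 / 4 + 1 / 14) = -4335516 / 299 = -14500.05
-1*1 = -1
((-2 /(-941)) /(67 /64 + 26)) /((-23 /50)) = -0.00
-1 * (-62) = 62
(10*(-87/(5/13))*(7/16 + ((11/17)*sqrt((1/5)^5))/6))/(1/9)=-71253/8 - 37323*sqrt(5)/2125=-8945.90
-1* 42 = -42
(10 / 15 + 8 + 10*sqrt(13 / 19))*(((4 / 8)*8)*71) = 2840*sqrt(247) / 19 + 7384 / 3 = 4810.50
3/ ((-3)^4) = 1/ 27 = 0.04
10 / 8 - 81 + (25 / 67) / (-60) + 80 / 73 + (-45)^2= 28558642 / 14673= 1946.34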